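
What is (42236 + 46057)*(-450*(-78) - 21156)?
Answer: 1231157592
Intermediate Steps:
(42236 + 46057)*(-450*(-78) - 21156) = 88293*(35100 - 21156) = 88293*13944 = 1231157592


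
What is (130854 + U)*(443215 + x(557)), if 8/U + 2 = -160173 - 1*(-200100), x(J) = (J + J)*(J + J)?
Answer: 8798900930269138/39925 ≈ 2.2039e+11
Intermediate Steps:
x(J) = 4*J**2 (x(J) = (2*J)*(2*J) = 4*J**2)
U = 8/39925 (U = 8/(-2 + (-160173 - 1*(-200100))) = 8/(-2 + (-160173 + 200100)) = 8/(-2 + 39927) = 8/39925 ≈ 0.00020038)
(130854 + U)*(443215 + x(557)) = (130854 + 8/39925)*(443215 + 4*557**2) = 5224345958*(443215 + 4*310249)/39925 = 5224345958*(443215 + 1240996)/39925 = (5224345958/39925)*1684211 = 8798900930269138/39925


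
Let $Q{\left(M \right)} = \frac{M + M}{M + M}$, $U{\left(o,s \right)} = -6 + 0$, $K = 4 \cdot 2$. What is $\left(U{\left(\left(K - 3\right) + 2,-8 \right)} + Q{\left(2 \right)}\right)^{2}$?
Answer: $25$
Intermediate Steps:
$K = 8$
$U{\left(o,s \right)} = -6$
$Q{\left(M \right)} = 1$ ($Q{\left(M \right)} = \frac{2 M}{2 M} = 2 M \frac{1}{2 M} = 1$)
$\left(U{\left(\left(K - 3\right) + 2,-8 \right)} + Q{\left(2 \right)}\right)^{2} = \left(-6 + 1\right)^{2} = \left(-5\right)^{2} = 25$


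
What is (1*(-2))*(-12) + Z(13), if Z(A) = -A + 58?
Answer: 69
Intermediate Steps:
Z(A) = 58 - A
(1*(-2))*(-12) + Z(13) = (1*(-2))*(-12) + (58 - 1*13) = -2*(-12) + (58 - 13) = 24 + 45 = 69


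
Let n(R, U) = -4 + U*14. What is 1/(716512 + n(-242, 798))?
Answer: 1/727680 ≈ 1.3742e-6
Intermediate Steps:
n(R, U) = -4 + 14*U
1/(716512 + n(-242, 798)) = 1/(716512 + (-4 + 14*798)) = 1/(716512 + (-4 + 11172)) = 1/(716512 + 11168) = 1/727680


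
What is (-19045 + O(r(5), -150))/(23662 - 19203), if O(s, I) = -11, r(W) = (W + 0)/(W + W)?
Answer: -19056/4459 ≈ -4.2736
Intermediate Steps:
r(W) = ½ (r(W) = W/((2*W)) = W*(1/(2*W)) = ½)
(-19045 + O(r(5), -150))/(23662 - 19203) = (-19045 - 11)/(23662 - 19203) = -19056/4459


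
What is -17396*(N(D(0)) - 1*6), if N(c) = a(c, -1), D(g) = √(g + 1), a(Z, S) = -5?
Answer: 191356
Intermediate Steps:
D(g) = √(1 + g)
N(c) = -5
-17396*(N(D(0)) - 1*6) = -17396*(-5 - 1*6) = -17396*(-5 - 6) = -17396*(-11) = 191356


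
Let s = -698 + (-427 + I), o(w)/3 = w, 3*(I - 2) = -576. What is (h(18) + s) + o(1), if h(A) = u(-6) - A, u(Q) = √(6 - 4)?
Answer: -1330 + √2 ≈ -1328.6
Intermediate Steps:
I = -190 (I = 2 + (⅓)*(-576) = 2 - 192 = -190)
u(Q) = √2
o(w) = 3*w
h(A) = √2 - A
s = -1315 (s = -698 + (-427 - 190) = -698 - 617 = -1315)
(h(18) + s) + o(1) = ((√2 - 1*18) - 1315) + 3*1 = ((√2 - 18) - 1315) + 3 = ((-18 + √2) - 1315) + 3 = (-1333 + √2) + 3 = -1330 + √2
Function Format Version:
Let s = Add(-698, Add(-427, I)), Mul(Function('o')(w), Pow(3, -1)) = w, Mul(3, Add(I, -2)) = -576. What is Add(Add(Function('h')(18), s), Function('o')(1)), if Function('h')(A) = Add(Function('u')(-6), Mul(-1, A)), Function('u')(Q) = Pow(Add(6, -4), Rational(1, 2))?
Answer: Add(-1330, Pow(2, Rational(1, 2))) ≈ -1328.6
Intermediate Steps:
I = -190 (I = Add(2, Mul(Rational(1, 3), -576)) = Add(2, -192) = -190)
Function('u')(Q) = Pow(2, Rational(1, 2))
Function('o')(w) = Mul(3, w)
Function('h')(A) = Add(Pow(2, Rational(1, 2)), Mul(-1, A))
s = -1315 (s = Add(-698, Add(-427, -190)) = Add(-698, -617) = -1315)
Add(Add(Function('h')(18), s), Function('o')(1)) = Add(Add(Add(Pow(2, Rational(1, 2)), Mul(-1, 18)), -1315), Mul(3, 1)) = Add(Add(Add(Pow(2, Rational(1, 2)), -18), -1315), 3) = Add(Add(Add(-18, Pow(2, Rational(1, 2))), -1315), 3) = Add(Add(-1333, Pow(2, Rational(1, 2))), 3) = Add(-1330, Pow(2, Rational(1, 2)))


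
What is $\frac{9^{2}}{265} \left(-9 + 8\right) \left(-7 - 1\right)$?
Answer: $\frac{648}{265} \approx 2.4453$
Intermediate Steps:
$\frac{9^{2}}{265} \left(-9 + 8\right) \left(-7 - 1\right) = 81 \cdot \frac{1}{265} \left(\left(-1\right) \left(-8\right)\right) = \frac{81}{265} \cdot 8 = \frac{648}{265}$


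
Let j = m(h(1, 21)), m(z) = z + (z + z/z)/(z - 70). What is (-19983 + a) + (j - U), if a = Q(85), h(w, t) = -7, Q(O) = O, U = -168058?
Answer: 11407787/77 ≈ 1.4815e+5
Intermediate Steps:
a = 85
m(z) = z + (1 + z)/(-70 + z) (m(z) = z + (z + 1)/(-70 + z) = z + (1 + z)/(-70 + z))
j = -533/77 (j = (1 + (-7)² - 69*(-7))/(-70 - 7) = (1 + 49 + 483)/(-77) = -1/77*533 = -533/77 ≈ -6.9221)
(-19983 + a) + (j - U) = (-19983 + 85) + (-533/77 - 1*(-168058)) = -19898 + (-533/77 + 168058) = -19898 + 12939933/77 = 11407787/77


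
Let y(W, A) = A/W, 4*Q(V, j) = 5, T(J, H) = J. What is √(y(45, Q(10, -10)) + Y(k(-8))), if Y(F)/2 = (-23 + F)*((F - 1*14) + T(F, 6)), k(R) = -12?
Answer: √95761/6 ≈ 51.575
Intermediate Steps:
Q(V, j) = 5/4 (Q(V, j) = (¼)*5 = 5/4)
Y(F) = 2*(-23 + F)*(-14 + 2*F) (Y(F) = 2*((-23 + F)*((F - 1*14) + F)) = 2*((-23 + F)*((F - 14) + F)) = 2*((-23 + F)*((-14 + F) + F)) = 2*((-23 + F)*(-14 + 2*F)) = 2*(-23 + F)*(-14 + 2*F))
√(y(45, Q(10, -10)) + Y(k(-8))) = √((5/4)/45 + (644 - 120*(-12) + 4*(-12)²)) = √((5/4)*(1/45) + (644 + 1440 + 4*144)) = √(1/36 + (644 + 1440 + 576)) = √(1/36 + 2660) = √(95761/36) = √95761/6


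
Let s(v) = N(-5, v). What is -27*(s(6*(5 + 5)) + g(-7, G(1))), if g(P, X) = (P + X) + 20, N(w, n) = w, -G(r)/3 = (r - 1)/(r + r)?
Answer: -216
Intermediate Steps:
G(r) = -3*(-1 + r)/(2*r) (G(r) = -3*(r - 1)/(r + r) = -3*(-1 + r)/(2*r))
g(P, X) = 20 + P + X
s(v) = -5
-27*(s(6*(5 + 5)) + g(-7, G(1))) = -27*(-5 + (20 - 7 + (3/2)*(1 - 1*1)/1)) = -27*(-5 + (20 - 7 + (3/2)*1*(1 - 1))) = -27*(-5 + (20 - 7 + (3/2)*1*0)) = -27*(-5 + (20 - 7 + 0)) = -27*(-5 + 13) = -27*8 = -216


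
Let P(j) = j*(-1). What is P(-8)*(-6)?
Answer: -48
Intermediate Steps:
P(j) = -j
P(-8)*(-6) = -1*(-8)*(-6) = 8*(-6) = -48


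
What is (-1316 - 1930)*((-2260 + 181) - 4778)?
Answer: 22257822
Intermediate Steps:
(-1316 - 1930)*((-2260 + 181) - 4778) = -3246*(-2079 - 4778) = -3246*(-6857) = 22257822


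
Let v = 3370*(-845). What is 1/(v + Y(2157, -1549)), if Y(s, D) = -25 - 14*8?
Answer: -1/2847787 ≈ -3.5115e-7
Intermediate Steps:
v = -2847650
Y(s, D) = -137 (Y(s, D) = -25 - 112 = -137)
1/(v + Y(2157, -1549)) = 1/(-2847650 - 137) = 1/(-2847787) = -1/2847787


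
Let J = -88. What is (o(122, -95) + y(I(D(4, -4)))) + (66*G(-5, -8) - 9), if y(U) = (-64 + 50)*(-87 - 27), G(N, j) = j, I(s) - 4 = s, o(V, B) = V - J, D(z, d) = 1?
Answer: 1269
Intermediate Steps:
o(V, B) = 88 + V (o(V, B) = V - 1*(-88) = V + 88 = 88 + V)
I(s) = 4 + s
y(U) = 1596 (y(U) = -14*(-114) = 1596)
(o(122, -95) + y(I(D(4, -4)))) + (66*G(-5, -8) - 9) = ((88 + 122) + 1596) + (66*(-8) - 9) = (210 + 1596) + (-528 - 9) = 1806 - 537 = 1269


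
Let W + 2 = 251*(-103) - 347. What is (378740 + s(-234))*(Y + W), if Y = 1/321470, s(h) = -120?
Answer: -318917568024418/32147 ≈ -9.9206e+9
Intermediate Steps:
Y = 1/321470 ≈ 3.1107e-6
W = -26202 (W = -2 + (251*(-103) - 347) = -2 + (-25853 - 347) = -2 - 26200 = -26202)
(378740 + s(-234))*(Y + W) = (378740 - 120)*(1/321470 - 26202) = 378620*(-8423156939/321470) = -318917568024418/32147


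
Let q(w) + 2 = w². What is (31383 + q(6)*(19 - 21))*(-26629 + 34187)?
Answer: 236678770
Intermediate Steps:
q(w) = -2 + w²
(31383 + q(6)*(19 - 21))*(-26629 + 34187) = (31383 + (-2 + 6²)*(19 - 21))*(-26629 + 34187) = (31383 + (-2 + 36)*(-2))*7558 = (31383 + 34*(-2))*7558 = (31383 - 68)*7558 = 31315*7558 = 236678770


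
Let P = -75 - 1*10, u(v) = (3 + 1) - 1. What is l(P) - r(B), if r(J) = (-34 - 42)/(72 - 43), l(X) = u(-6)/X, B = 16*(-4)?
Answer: 6373/2465 ≈ 2.5854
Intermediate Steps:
u(v) = 3 (u(v) = 4 - 1 = 3)
P = -85 (P = -75 - 10 = -85)
B = -64
l(X) = 3/X
r(J) = -76/29
l(P) - r(B) = 3/(-85) - 1*(-76/29) = 3*(-1/85) + 76/29 = -3/85 + 76/29 = 6373/2465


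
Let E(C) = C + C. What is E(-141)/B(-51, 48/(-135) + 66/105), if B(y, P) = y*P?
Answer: 14805/731 ≈ 20.253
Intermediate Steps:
B(y, P) = P*y
E(C) = 2*C
E(-141)/B(-51, 48/(-135) + 66/105) = (2*(-141))/(((48/(-135) + 66/105)*(-51))) = -282*(-1/(51*(48*(-1/135) + 66*(1/105)))) = -282*(-1/(51*(-16/45 + 22/35))) = -282/((86/315)*(-51)) = -282/(-1462/105) = -282*(-105/1462) = 14805/731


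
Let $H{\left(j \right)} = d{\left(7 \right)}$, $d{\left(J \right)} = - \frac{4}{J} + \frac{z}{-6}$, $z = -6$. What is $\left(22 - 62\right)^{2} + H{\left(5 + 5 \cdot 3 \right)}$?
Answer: $\frac{11203}{7} \approx 1600.4$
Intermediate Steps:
$d{\left(J \right)} = 1 - \frac{4}{J}$ ($d{\left(J \right)} = - \frac{4}{J} - \frac{6}{-6} = - \frac{4}{J} - -1 = - \frac{4}{J} + 1 = 1 - \frac{4}{J}$)
$H{\left(j \right)} = \frac{3}{7}$ ($H{\left(j \right)} = \frac{-4 + 7}{7} = \frac{1}{7} \cdot 3 = \frac{3}{7}$)
$\left(22 - 62\right)^{2} + H{\left(5 + 5 \cdot 3 \right)} = \left(22 - 62\right)^{2} + \frac{3}{7} = \left(-40\right)^{2} + \frac{3}{7} = 1600 + \frac{3}{7} = \frac{11203}{7}$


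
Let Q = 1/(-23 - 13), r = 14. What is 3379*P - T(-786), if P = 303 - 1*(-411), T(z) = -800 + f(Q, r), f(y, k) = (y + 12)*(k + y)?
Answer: 3127557383/1296 ≈ 2.4132e+6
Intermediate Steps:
Q = -1/36 (Q = 1/(-36) = -1/36 ≈ -0.027778)
f(y, k) = (12 + y)*(k + y)
T(z) = -820007/1296 (T(z) = -800 + ((-1/36)² + 12*14 + 12*(-1/36) + 14*(-1/36)) = -800 + (1/1296 + 168 - ⅓ - 7/18) = -800 + 216793/1296 = -820007/1296)
P = 714 (P = 303 + 411 = 714)
3379*P - T(-786) = 3379*714 - 1*(-820007/1296) = 2412606 + 820007/1296 = 3127557383/1296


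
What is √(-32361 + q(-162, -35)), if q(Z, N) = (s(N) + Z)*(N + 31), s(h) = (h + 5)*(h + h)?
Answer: 3*I*√4457 ≈ 200.28*I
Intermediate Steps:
s(h) = 2*h*(5 + h) (s(h) = (5 + h)*(2*h) = 2*h*(5 + h))
q(Z, N) = (31 + N)*(Z + 2*N*(5 + N)) (q(Z, N) = (2*N*(5 + N) + Z)*(N + 31) = (Z + 2*N*(5 + N))*(31 + N) = (31 + N)*(Z + 2*N*(5 + N)))
√(-32361 + q(-162, -35)) = √(-32361 + (2*(-35)³ + 31*(-162) + 72*(-35)² + 310*(-35) - 35*(-162))) = √(-32361 + (2*(-42875) - 5022 + 72*1225 - 10850 + 5670)) = √(-32361 + (-85750 - 5022 + 88200 - 10850 + 5670)) = √(-32361 - 7752) = √(-40113) = 3*I*√4457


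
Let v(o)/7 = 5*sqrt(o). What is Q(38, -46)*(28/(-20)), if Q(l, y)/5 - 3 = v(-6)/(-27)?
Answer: -21 + 245*I*sqrt(6)/27 ≈ -21.0 + 22.227*I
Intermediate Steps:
v(o) = 35*sqrt(o) (v(o) = 7*(5*sqrt(o)) = 35*sqrt(o))
Q(l, y) = 15 - 175*I*sqrt(6)/27 (Q(l, y) = 15 + 5*((35*sqrt(-6))/(-27)) = 15 + 5*((35*(I*sqrt(6)))*(-1/27)) = 15 + 5*((35*I*sqrt(6))*(-1/27)) = 15 + 5*(-35*I*sqrt(6)/27) = 15 - 175*I*sqrt(6)/27)
Q(38, -46)*(28/(-20)) = (15 - 175*I*sqrt(6)/27)*(28/(-20)) = (15 - 175*I*sqrt(6)/27)*(28*(-1/20)) = (15 - 175*I*sqrt(6)/27)*(-7/5) = -21 + 245*I*sqrt(6)/27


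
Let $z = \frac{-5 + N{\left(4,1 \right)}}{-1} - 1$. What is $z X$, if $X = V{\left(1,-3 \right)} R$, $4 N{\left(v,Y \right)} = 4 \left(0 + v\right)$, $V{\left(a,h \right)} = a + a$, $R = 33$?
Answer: $0$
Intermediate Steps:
$V{\left(a,h \right)} = 2 a$
$N{\left(v,Y \right)} = v$ ($N{\left(v,Y \right)} = \frac{4 \left(0 + v\right)}{4} = \frac{4 v}{4} = v$)
$X = 66$ ($X = 2 \cdot 1 \cdot 33 = 2 \cdot 33 = 66$)
$z = 0$ ($z = \frac{-5 + 4}{-1} - 1 = \left(-1\right) \left(-1\right) - 1 = 1 - 1 = 0$)
$z X = 0 \cdot 66 = 0$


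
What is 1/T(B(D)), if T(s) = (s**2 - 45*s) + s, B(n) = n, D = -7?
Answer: 1/357 ≈ 0.0028011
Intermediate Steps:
T(s) = s**2 - 44*s
1/T(B(D)) = 1/(-7*(-44 - 7)) = 1/(-7*(-51)) = 1/357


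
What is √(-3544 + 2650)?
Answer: I*√894 ≈ 29.9*I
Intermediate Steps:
√(-3544 + 2650) = √(-894) = I*√894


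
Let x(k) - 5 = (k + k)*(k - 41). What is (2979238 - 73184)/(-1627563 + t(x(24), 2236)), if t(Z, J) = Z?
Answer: -1453027/814187 ≈ -1.7846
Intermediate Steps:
x(k) = 5 + 2*k*(-41 + k) (x(k) = 5 + (k + k)*(k - 41) = 5 + (2*k)*(-41 + k) = 5 + 2*k*(-41 + k))
(2979238 - 73184)/(-1627563 + t(x(24), 2236)) = (2979238 - 73184)/(-1627563 + (5 - 82*24 + 2*24**2)) = 2906054/(-1627563 + (5 - 1968 + 2*576)) = 2906054/(-1627563 + (5 - 1968 + 1152)) = 2906054/(-1627563 - 811) = 2906054/(-1628374) = 2906054*(-1/1628374) = -1453027/814187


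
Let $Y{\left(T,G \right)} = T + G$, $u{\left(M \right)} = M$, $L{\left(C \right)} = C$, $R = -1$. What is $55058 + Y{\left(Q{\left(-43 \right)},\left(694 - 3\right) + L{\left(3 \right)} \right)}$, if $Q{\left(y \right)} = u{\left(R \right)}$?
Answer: $55751$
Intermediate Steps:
$Q{\left(y \right)} = -1$
$Y{\left(T,G \right)} = G + T$
$55058 + Y{\left(Q{\left(-43 \right)},\left(694 - 3\right) + L{\left(3 \right)} \right)} = 55058 + \left(\left(\left(694 - 3\right) + 3\right) - 1\right) = 55058 + \left(\left(691 + 3\right) - 1\right) = 55058 + \left(694 - 1\right) = 55058 + 693 = 55751$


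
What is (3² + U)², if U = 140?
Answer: 22201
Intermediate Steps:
(3² + U)² = (3² + 140)² = (9 + 140)² = 149² = 22201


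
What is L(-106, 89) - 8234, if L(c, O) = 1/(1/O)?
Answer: -8145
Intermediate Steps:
L(c, O) = O
L(-106, 89) - 8234 = 89 - 8234 = -8145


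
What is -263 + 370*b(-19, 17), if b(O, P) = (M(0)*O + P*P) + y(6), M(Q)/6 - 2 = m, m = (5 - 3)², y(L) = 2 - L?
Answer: -147893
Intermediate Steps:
m = 4 (m = 2² = 4)
M(Q) = 36 (M(Q) = 12 + 6*4 = 12 + 24 = 36)
b(O, P) = -4 + P² + 36*O (b(O, P) = (36*O + P*P) + (2 - 1*6) = (36*O + P²) + (2 - 6) = (P² + 36*O) - 4 = -4 + P² + 36*O)
-263 + 370*b(-19, 17) = -263 + 370*(-4 + 17² + 36*(-19)) = -263 + 370*(-4 + 289 - 684) = -263 + 370*(-399) = -263 - 147630 = -147893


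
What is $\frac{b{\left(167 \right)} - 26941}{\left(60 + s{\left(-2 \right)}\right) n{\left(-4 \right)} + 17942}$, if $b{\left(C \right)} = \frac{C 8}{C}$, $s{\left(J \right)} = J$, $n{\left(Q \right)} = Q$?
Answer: $- \frac{1171}{770} \approx -1.5208$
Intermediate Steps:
$b{\left(C \right)} = 8$ ($b{\left(C \right)} = \frac{8 C}{C} = 8$)
$\frac{b{\left(167 \right)} - 26941}{\left(60 + s{\left(-2 \right)}\right) n{\left(-4 \right)} + 17942} = \frac{8 - 26941}{\left(60 - 2\right) \left(-4\right) + 17942} = - \frac{26933}{58 \left(-4\right) + 17942} = - \frac{26933}{-232 + 17942} = - \frac{26933}{17710} = \left(-26933\right) \frac{1}{17710} = - \frac{1171}{770}$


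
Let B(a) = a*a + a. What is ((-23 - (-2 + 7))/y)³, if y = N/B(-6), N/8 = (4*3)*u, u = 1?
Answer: -42875/64 ≈ -669.92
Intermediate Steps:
B(a) = a + a² (B(a) = a² + a = a + a²)
N = 96 (N = 8*((4*3)*1) = 8*(12*1) = 8*12 = 96)
y = 16/5 (y = 96/((-6*(1 - 6))) = 96/((-6*(-5))) = 96/30 = 96*(1/30) = 16/5 ≈ 3.2000)
((-23 - (-2 + 7))/y)³ = ((-23 - (-2 + 7))/(16/5))³ = ((-23 - 1*5)*(5/16))³ = ((-23 - 5)*(5/16))³ = (-28*5/16)³ = (-35/4)³ = -42875/64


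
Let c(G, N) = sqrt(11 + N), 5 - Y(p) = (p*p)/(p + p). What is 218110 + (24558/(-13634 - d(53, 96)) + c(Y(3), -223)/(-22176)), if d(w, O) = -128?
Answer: 490961517/2251 - I*sqrt(53)/11088 ≈ 2.1811e+5 - 0.00065658*I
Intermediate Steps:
Y(p) = 5 - p/2 (Y(p) = 5 - p*p/(p + p) = 5 - p**2/(2*p) = 5 - p**2*1/(2*p) = 5 - p/2)
218110 + (24558/(-13634 - d(53, 96)) + c(Y(3), -223)/(-22176)) = 218110 + (24558/(-13634 - 1*(-128)) + sqrt(11 - 223)/(-22176)) = 218110 + (24558/(-13634 + 128) + sqrt(-212)*(-1/22176)) = 218110 + (24558/(-13506) + (2*I*sqrt(53))*(-1/22176)) = 218110 + (24558*(-1/13506) - I*sqrt(53)/11088) = 218110 + (-4093/2251 - I*sqrt(53)/11088) = 490961517/2251 - I*sqrt(53)/11088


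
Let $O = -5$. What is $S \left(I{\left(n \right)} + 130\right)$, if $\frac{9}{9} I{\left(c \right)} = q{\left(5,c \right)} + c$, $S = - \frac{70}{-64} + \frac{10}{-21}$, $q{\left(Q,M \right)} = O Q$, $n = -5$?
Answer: $\frac{10375}{168} \approx 61.756$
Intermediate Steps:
$q{\left(Q,M \right)} = - 5 Q$
$S = \frac{415}{672}$ ($S = \left(-70\right) \left(- \frac{1}{64}\right) + 10 \left(- \frac{1}{21}\right) = \frac{35}{32} - \frac{10}{21} = \frac{415}{672} \approx 0.61756$)
$I{\left(c \right)} = -25 + c$ ($I{\left(c \right)} = \left(-5\right) 5 + c = -25 + c$)
$S \left(I{\left(n \right)} + 130\right) = \frac{415 \left(\left(-25 - 5\right) + 130\right)}{672} = \frac{415 \left(-30 + 130\right)}{672} = \frac{415}{672} \cdot 100 = \frac{10375}{168}$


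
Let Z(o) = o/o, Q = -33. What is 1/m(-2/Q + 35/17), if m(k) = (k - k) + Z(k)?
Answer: 1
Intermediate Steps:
Z(o) = 1
m(k) = 1 (m(k) = (k - k) + 1 = 0 + 1 = 1)
1/m(-2/Q + 35/17) = 1/1 = 1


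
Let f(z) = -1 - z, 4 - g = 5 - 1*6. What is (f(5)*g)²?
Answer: 900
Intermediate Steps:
g = 5 (g = 4 - (5 - 1*6) = 4 - (5 - 6) = 4 - 1*(-1) = 4 + 1 = 5)
(f(5)*g)² = ((-1 - 1*5)*5)² = ((-1 - 5)*5)² = (-6*5)² = (-30)² = 900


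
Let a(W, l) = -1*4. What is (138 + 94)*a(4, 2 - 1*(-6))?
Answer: -928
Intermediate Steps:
a(W, l) = -4
(138 + 94)*a(4, 2 - 1*(-6)) = (138 + 94)*(-4) = 232*(-4) = -928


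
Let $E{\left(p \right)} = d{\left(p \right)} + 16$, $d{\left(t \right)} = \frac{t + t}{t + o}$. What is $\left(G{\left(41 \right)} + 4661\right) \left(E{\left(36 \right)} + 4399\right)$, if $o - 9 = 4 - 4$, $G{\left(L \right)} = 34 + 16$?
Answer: $\frac{104033013}{5} \approx 2.0807 \cdot 10^{7}$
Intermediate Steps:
$G{\left(L \right)} = 50$
$o = 9$ ($o = 9 + \left(4 - 4\right) = 9 + 0 = 9$)
$d{\left(t \right)} = \frac{2 t}{9 + t}$ ($d{\left(t \right)} = \frac{t + t}{t + 9} = \frac{2 t}{9 + t}$)
$E{\left(p \right)} = 16 + \frac{2 p}{9 + p}$ ($E{\left(p \right)} = \frac{2 p}{9 + p} + 16 = 16 + \frac{2 p}{9 + p}$)
$\left(G{\left(41 \right)} + 4661\right) \left(E{\left(36 \right)} + 4399\right) = \left(50 + 4661\right) \left(\frac{18 \left(8 + 36\right)}{9 + 36} + 4399\right) = 4711 \left(18 \cdot \frac{1}{45} \cdot 44 + 4399\right) = 4711 \left(\frac{88}{5} + 4399\right) = 4711 \cdot \frac{22083}{5} = \frac{104033013}{5}$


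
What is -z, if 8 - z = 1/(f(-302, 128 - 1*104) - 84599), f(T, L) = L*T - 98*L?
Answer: -753593/94199 ≈ -8.0000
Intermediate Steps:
f(T, L) = -98*L + L*T
z = 753593/94199 (z = 8 - 1/((128 - 1*104)*(-98 - 302) - 84599) = 8 - 1/((128 - 104)*(-400) - 84599) = 8 - 1/(24*(-400) - 84599) = 8 - 1/(-9600 - 84599) = 8 - 1/(-94199) = 8 - 1*(-1/94199) = 8 + 1/94199 = 753593/94199 ≈ 8.0000)
-z = -1*753593/94199 = -753593/94199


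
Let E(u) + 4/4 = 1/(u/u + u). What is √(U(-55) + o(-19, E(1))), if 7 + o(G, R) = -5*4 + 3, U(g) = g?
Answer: I*√79 ≈ 8.8882*I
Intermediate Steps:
E(u) = -1 + 1/(1 + u) (E(u) = -1 + 1/(u/u + u) = -1 + 1/(1 + u))
o(G, R) = -24 (o(G, R) = -7 + (-5*4 + 3) = -7 + (-20 + 3) = -7 - 17 = -24)
√(U(-55) + o(-19, E(1))) = √(-55 - 24) = √(-79) = I*√79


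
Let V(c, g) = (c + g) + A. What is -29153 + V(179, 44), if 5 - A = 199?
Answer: -29124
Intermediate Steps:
A = -194 (A = 5 - 1*199 = 5 - 199 = -194)
V(c, g) = -194 + c + g (V(c, g) = (c + g) - 194 = -194 + c + g)
-29153 + V(179, 44) = -29153 + (-194 + 179 + 44) = -29153 + 29 = -29124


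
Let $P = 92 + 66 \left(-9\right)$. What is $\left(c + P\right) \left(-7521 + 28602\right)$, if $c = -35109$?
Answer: $-750715491$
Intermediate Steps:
$P = -502$ ($P = 92 - 594 = -502$)
$\left(c + P\right) \left(-7521 + 28602\right) = \left(-35109 - 502\right) \left(-7521 + 28602\right) = \left(-35611\right) 21081 = -750715491$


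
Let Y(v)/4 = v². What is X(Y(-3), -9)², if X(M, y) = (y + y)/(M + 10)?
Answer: 81/529 ≈ 0.15312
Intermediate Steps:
Y(v) = 4*v²
X(M, y) = 2*y/(10 + M) (X(M, y) = (2*y)/(10 + M) = 2*y/(10 + M))
X(Y(-3), -9)² = (2*(-9)/(10 + 4*(-3)²))² = (2*(-9)/(10 + 4*9))² = (2*(-9)/(10 + 36))² = (2*(-9)/46)² = (2*(-9)*(1/46))² = (-9/23)² = 81/529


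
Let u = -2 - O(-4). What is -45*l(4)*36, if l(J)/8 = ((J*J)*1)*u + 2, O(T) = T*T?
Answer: 3706560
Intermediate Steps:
O(T) = T²
u = -18 (u = -2 - 1*(-4)² = -2 - 1*16 = -2 - 16 = -18)
l(J) = 16 - 144*J² (l(J) = 8*(((J*J)*1)*(-18) + 2) = 8*((J²*1)*(-18) + 2) = 8*(J²*(-18) + 2) = 8*(-18*J² + 2) = 8*(2 - 18*J²) = 16 - 144*J²)
-45*l(4)*36 = -45*(16 - 144*4²)*36 = -45*(16 - 144*16)*36 = -45*(16 - 2304)*36 = -45*(-2288)*36 = 102960*36 = 3706560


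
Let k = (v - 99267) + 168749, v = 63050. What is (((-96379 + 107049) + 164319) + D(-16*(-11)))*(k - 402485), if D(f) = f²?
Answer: -55600869645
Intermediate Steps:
k = 132532 (k = (63050 - 99267) + 168749 = -36217 + 168749 = 132532)
(((-96379 + 107049) + 164319) + D(-16*(-11)))*(k - 402485) = (((-96379 + 107049) + 164319) + (-16*(-11))²)*(132532 - 402485) = ((10670 + 164319) + 176²)*(-269953) = (174989 + 30976)*(-269953) = 205965*(-269953) = -55600869645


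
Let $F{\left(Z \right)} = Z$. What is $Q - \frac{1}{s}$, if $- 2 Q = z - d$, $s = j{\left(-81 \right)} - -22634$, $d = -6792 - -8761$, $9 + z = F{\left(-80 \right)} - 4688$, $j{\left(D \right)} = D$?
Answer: $\frac{76071268}{22553} \approx 3373.0$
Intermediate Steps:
$z = -4777$ ($z = -9 - 4768 = -4777$)
$d = 1969$ ($d = -6792 + 8761 = 1969$)
$s = 22553$ ($s = -81 - -22634 = -81 + 22634 = 22553$)
$Q = 3373$ ($Q = - \frac{-4777 - 1969}{2} = \left(- \frac{1}{2}\right) \left(-6746\right) = 3373$)
$Q - \frac{1}{s} = 3373 - \frac{1}{22553} = \frac{76071268}{22553}$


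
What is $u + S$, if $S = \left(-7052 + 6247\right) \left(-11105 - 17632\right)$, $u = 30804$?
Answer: $23164089$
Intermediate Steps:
$S = 23133285$ ($S = \left(-805\right) \left(-28737\right) = 23133285$)
$u + S = 30804 + 23133285 = 23164089$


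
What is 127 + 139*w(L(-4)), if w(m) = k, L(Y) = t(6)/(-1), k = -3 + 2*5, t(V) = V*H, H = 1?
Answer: 1100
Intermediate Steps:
t(V) = V (t(V) = V*1 = V)
k = 7 (k = -3 + 10 = 7)
L(Y) = -6 (L(Y) = 6/(-1) = 6*(-1) = -6)
w(m) = 7
127 + 139*w(L(-4)) = 127 + 139*7 = 127 + 973 = 1100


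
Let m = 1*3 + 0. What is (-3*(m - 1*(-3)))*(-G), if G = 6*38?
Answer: 4104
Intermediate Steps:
G = 228
m = 3 (m = 3 + 0 = 3)
(-3*(m - 1*(-3)))*(-G) = (-3*(3 - 1*(-3)))*(-1*228) = -3*(3 + 3)*(-228) = -3*6*(-228) = -18*(-228) = 4104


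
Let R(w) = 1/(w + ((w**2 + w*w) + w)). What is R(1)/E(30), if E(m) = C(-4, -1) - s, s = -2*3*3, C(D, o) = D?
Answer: 1/56 ≈ 0.017857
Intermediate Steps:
s = -18 (s = -6*3 = -18)
E(m) = 14 (E(m) = -4 - 1*(-18) = -4 + 18 = 14)
R(w) = 1/(2*w + 2*w**2) (R(w) = 1/(w + ((w**2 + w**2) + w)) = 1/(w + (2*w**2 + w)) = 1/(w + (w + 2*w**2)) = 1/(2*w + 2*w**2))
R(1)/E(30) = ((1/2)/(1*(1 + 1)))/14 = ((1/2)*1/2)*(1/14) = ((1/2)*1*(1/2))*(1/14) = (1/4)*(1/14) = 1/56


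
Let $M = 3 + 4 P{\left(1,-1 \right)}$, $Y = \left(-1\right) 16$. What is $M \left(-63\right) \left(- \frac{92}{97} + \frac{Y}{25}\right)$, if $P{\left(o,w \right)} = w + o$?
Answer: $\frac{728028}{2425} \approx 300.22$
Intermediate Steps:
$Y = -16$
$P{\left(o,w \right)} = o + w$
$M = 3$ ($M = 3 + 4 \left(1 - 1\right) = 3 + 4 \cdot 0 = 3 + 0 = 3$)
$M \left(-63\right) \left(- \frac{92}{97} + \frac{Y}{25}\right) = 3 \left(-63\right) \left(- \frac{92}{97} - \frac{16}{25}\right) = - 189 \left(\left(-92\right) \frac{1}{97} - \frac{16}{25}\right) = - 189 \left(- \frac{92}{97} - \frac{16}{25}\right) = \left(-189\right) \left(- \frac{3852}{2425}\right) = \frac{728028}{2425}$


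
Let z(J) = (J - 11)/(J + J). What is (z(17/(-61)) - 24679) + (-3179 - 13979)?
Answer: -710885/17 ≈ -41817.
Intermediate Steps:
z(J) = (-11 + J)/(2*J) (z(J) = (-11 + J)/((2*J)) = (-11 + J)*(1/(2*J)) = (-11 + J)/(2*J))
(z(17/(-61)) - 24679) + (-3179 - 13979) = ((-11 + 17/(-61))/(2*((17/(-61)))) - 24679) + (-3179 - 13979) = ((-11 + 17*(-1/61))/(2*((17*(-1/61)))) - 24679) - 17158 = ((-11 - 17/61)/(2*(-17/61)) - 24679) - 17158 = ((1/2)*(-61/17)*(-688/61) - 24679) - 17158 = (344/17 - 24679) - 17158 = -419199/17 - 17158 = -710885/17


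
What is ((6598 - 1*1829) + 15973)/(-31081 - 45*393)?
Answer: -10371/24383 ≈ -0.42534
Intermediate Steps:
((6598 - 1*1829) + 15973)/(-31081 - 45*393) = ((6598 - 1829) + 15973)/(-31081 - 17685) = (4769 + 15973)/(-48766) = 20742*(-1/48766) = -10371/24383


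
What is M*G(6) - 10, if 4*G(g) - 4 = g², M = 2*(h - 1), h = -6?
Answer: -150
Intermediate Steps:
M = -14 (M = 2*(-6 - 1) = 2*(-7) = -14)
G(g) = 1 + g²/4
M*G(6) - 10 = -14*(1 + (¼)*6²) - 10 = -14*(1 + (¼)*36) - 10 = -14*(1 + 9) - 10 = -14*10 - 10 = -140 - 10 = -150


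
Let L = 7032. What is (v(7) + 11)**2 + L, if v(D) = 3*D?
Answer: 8056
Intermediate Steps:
(v(7) + 11)**2 + L = (3*7 + 11)**2 + 7032 = (21 + 11)**2 + 7032 = 32**2 + 7032 = 1024 + 7032 = 8056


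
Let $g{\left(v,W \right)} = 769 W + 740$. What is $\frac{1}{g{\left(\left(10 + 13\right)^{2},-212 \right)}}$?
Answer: $- \frac{1}{162288} \approx -6.1619 \cdot 10^{-6}$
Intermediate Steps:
$g{\left(v,W \right)} = 740 + 769 W$
$\frac{1}{g{\left(\left(10 + 13\right)^{2},-212 \right)}} = \frac{1}{740 + 769 \left(-212\right)} = \frac{1}{740 - 163028} = \frac{1}{-162288} = - \frac{1}{162288}$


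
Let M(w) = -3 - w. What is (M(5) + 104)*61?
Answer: 5856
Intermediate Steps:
(M(5) + 104)*61 = ((-3 - 1*5) + 104)*61 = ((-3 - 5) + 104)*61 = (-8 + 104)*61 = 96*61 = 5856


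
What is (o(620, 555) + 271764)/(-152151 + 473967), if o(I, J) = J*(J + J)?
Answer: 147969/53636 ≈ 2.7588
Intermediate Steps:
o(I, J) = 2*J² (o(I, J) = J*(2*J) = 2*J²)
(o(620, 555) + 271764)/(-152151 + 473967) = (2*555² + 271764)/(-152151 + 473967) = (2*308025 + 271764)/321816 = (616050 + 271764)*(1/321816) = 887814*(1/321816) = 147969/53636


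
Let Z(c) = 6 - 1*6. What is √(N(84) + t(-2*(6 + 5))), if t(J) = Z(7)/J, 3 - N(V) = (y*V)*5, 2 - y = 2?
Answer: √3 ≈ 1.7320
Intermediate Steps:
Z(c) = 0 (Z(c) = 6 - 6 = 0)
y = 0 (y = 2 - 1*2 = 2 - 2 = 0)
N(V) = 3 (N(V) = 3 - 0*V*5 = 3 - 0*5 = 3 - 1*0 = 3 + 0 = 3)
t(J) = 0 (t(J) = 0/J = 0)
√(N(84) + t(-2*(6 + 5))) = √(3 + 0) = √3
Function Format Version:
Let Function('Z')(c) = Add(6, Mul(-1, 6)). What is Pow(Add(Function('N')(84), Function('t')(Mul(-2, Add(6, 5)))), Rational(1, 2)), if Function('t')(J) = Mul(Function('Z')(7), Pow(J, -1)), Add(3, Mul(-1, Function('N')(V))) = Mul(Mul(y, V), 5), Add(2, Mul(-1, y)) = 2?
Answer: Pow(3, Rational(1, 2)) ≈ 1.7320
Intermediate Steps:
Function('Z')(c) = 0 (Function('Z')(c) = Add(6, -6) = 0)
y = 0 (y = Add(2, Mul(-1, 2)) = Add(2, -2) = 0)
Function('N')(V) = 3 (Function('N')(V) = Add(3, Mul(-1, Mul(Mul(0, V), 5))) = Add(3, Mul(-1, Mul(0, 5))) = Add(3, Mul(-1, 0)) = Add(3, 0) = 3)
Function('t')(J) = 0 (Function('t')(J) = Mul(0, Pow(J, -1)) = 0)
Pow(Add(Function('N')(84), Function('t')(Mul(-2, Add(6, 5)))), Rational(1, 2)) = Pow(Add(3, 0), Rational(1, 2)) = Pow(3, Rational(1, 2))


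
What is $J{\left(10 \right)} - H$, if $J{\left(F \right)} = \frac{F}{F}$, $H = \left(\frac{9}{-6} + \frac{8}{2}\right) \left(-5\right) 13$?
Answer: $\frac{327}{2} \approx 163.5$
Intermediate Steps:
$H = - \frac{325}{2}$ ($H = \left(9 \left(- \frac{1}{6}\right) + 8 \cdot \frac{1}{2}\right) \left(-5\right) 13 = \left(- \frac{3}{2} + 4\right) \left(-5\right) 13 = \frac{5}{2} \left(-5\right) 13 = \left(- \frac{25}{2}\right) 13 = - \frac{325}{2} \approx -162.5$)
$J{\left(F \right)} = 1$
$J{\left(10 \right)} - H = 1 - - \frac{325}{2} = 1 + \frac{325}{2} = \frac{327}{2}$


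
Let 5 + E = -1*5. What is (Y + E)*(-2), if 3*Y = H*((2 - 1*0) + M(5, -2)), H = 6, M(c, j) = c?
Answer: -8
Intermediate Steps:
E = -10 (E = -5 - 1*5 = -5 - 5 = -10)
Y = 14 (Y = (6*((2 - 1*0) + 5))/3 = (6*((2 + 0) + 5))/3 = (6*(2 + 5))/3 = (6*7)/3 = (⅓)*42 = 14)
(Y + E)*(-2) = (14 - 10)*(-2) = 4*(-2) = -8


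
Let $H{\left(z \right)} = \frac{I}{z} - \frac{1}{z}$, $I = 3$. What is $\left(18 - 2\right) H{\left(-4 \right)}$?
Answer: $-8$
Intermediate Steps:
$H{\left(z \right)} = \frac{2}{z}$ ($H{\left(z \right)} = \frac{3}{z} - \frac{1}{z} = \frac{2}{z}$)
$\left(18 - 2\right) H{\left(-4 \right)} = \left(18 - 2\right) \frac{2}{-4} = \left(18 - 2\right) 2 \left(- \frac{1}{4}\right) = 16 \left(- \frac{1}{2}\right) = -8$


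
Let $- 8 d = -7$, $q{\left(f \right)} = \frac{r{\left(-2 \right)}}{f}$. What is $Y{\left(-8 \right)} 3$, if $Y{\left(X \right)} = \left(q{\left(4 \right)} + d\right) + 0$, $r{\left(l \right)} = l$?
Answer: $\frac{9}{8} \approx 1.125$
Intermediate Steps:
$q{\left(f \right)} = - \frac{2}{f}$
$d = \frac{7}{8}$ ($d = \left(- \frac{1}{8}\right) \left(-7\right) = \frac{7}{8} \approx 0.875$)
$Y{\left(X \right)} = \frac{3}{8}$ ($Y{\left(X \right)} = \left(- \frac{2}{4} + \frac{7}{8}\right) + 0 = \left(\left(-2\right) \frac{1}{4} + \frac{7}{8}\right) + 0 = \left(- \frac{1}{2} + \frac{7}{8}\right) + 0 = \frac{3}{8} + 0 = \frac{3}{8}$)
$Y{\left(-8 \right)} 3 = \frac{3}{8} \cdot 3 = \frac{9}{8}$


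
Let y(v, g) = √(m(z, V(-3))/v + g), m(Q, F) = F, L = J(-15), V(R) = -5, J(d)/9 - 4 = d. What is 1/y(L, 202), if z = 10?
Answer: 3*√220033/20003 ≈ 0.070351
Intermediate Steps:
J(d) = 36 + 9*d
L = -99 (L = 36 + 9*(-15) = 36 - 135 = -99)
y(v, g) = √(g - 5/v) (y(v, g) = √(-5/v + g) = √(g - 5/v))
1/y(L, 202) = 1/(√(202 - 5/(-99))) = 1/(√(202 - 5*(-1/99))) = 1/(√(202 + 5/99)) = 1/(√(20003/99)) = 1/(√220033/33) = 3*√220033/20003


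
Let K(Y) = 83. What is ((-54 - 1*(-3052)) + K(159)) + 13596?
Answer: 16677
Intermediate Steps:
((-54 - 1*(-3052)) + K(159)) + 13596 = ((-54 - 1*(-3052)) + 83) + 13596 = ((-54 + 3052) + 83) + 13596 = (2998 + 83) + 13596 = 3081 + 13596 = 16677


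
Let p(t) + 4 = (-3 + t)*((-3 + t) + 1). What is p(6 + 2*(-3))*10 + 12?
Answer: 32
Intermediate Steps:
p(t) = -4 + (-3 + t)*(-2 + t) (p(t) = -4 + (-3 + t)*((-3 + t) + 1) = -4 + (-3 + t)*(-2 + t))
p(6 + 2*(-3))*10 + 12 = (2 + (6 + 2*(-3))² - 5*(6 + 2*(-3)))*10 + 12 = (2 + (6 - 6)² - 5*(6 - 6))*10 + 12 = (2 + 0² - 5*0)*10 + 12 = (2 + 0 + 0)*10 + 12 = 2*10 + 12 = 20 + 12 = 32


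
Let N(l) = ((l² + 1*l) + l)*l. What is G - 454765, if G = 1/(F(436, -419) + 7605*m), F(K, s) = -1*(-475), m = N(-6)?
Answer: -497806233426/1094645 ≈ -4.5477e+5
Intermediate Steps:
N(l) = l*(l² + 2*l) (N(l) = ((l² + l) + l)*l = ((l + l²) + l)*l = (l² + 2*l)*l = l*(l² + 2*l))
m = -144 (m = (-6)²*(2 - 6) = 36*(-4) = -144)
F(K, s) = 475
G = -1/1094645 (G = 1/(475 + 7605*(-144)) = 1/(475 - 1095120) = 1/(-1094645) = -1/1094645 ≈ -9.1354e-7)
G - 454765 = -1/1094645 - 454765 = -497806233426/1094645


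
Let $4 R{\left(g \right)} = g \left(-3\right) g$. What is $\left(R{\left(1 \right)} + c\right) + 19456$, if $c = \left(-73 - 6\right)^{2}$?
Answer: $\frac{102785}{4} \approx 25696.0$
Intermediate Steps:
$R{\left(g \right)} = - \frac{3 g^{2}}{4}$ ($R{\left(g \right)} = \frac{g \left(-3\right) g}{4} = \frac{- 3 g g}{4} = \frac{\left(-3\right) g^{2}}{4} = - \frac{3 g^{2}}{4}$)
$c = 6241$ ($c = \left(-79\right)^{2} = 6241$)
$\left(R{\left(1 \right)} + c\right) + 19456 = \left(- \frac{3 \cdot 1^{2}}{4} + 6241\right) + 19456 = \left(\left(- \frac{3}{4}\right) 1 + 6241\right) + 19456 = \left(- \frac{3}{4} + 6241\right) + 19456 = \frac{24961}{4} + 19456 = \frac{102785}{4}$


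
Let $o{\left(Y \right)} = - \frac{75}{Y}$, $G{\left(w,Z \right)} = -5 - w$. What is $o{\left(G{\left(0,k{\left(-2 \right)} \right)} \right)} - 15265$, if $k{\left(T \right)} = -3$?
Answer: $-15250$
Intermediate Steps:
$o{\left(G{\left(0,k{\left(-2 \right)} \right)} \right)} - 15265 = - \frac{75}{-5 - 0} - 15265 = - \frac{75}{-5 + 0} + \left(-24250 + 8985\right) = - \frac{75}{-5} - 15265 = \left(-75\right) \left(- \frac{1}{5}\right) - 15265 = 15 - 15265 = -15250$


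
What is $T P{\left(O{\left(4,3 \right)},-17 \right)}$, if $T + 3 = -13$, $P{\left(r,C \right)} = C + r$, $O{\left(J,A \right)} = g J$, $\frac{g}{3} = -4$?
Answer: $1040$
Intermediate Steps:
$g = -12$ ($g = 3 \left(-4\right) = -12$)
$O{\left(J,A \right)} = - 12 J$
$T = -16$ ($T = -3 - 13 = -16$)
$T P{\left(O{\left(4,3 \right)},-17 \right)} = - 16 \left(-17 - 48\right) = \left(-16\right) \left(-65\right) = 1040$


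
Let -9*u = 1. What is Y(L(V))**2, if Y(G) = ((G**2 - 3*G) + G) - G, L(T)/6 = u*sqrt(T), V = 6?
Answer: 280/9 + 32*sqrt(6)/3 ≈ 57.239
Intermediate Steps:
u = -1/9 (u = -1/9*1 = -1/9 ≈ -0.11111)
L(T) = -2*sqrt(T)/3 (L(T) = 6*(-sqrt(T)/9) = -2*sqrt(T)/3)
Y(G) = G**2 - 3*G (Y(G) = (G**2 - 2*G) - G = G**2 - 3*G)
Y(L(V))**2 = ((-2*sqrt(6)/3)*(-3 - 2*sqrt(6)/3))**2 = (-2*sqrt(6)*(-3 - 2*sqrt(6)/3)/3)**2 = 8*(-3 - 2*sqrt(6)/3)**2/3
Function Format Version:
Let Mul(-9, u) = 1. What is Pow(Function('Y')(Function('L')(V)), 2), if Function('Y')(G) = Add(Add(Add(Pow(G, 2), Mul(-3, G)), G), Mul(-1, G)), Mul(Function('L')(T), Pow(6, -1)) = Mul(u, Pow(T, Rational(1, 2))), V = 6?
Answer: Add(Rational(280, 9), Mul(Rational(32, 3), Pow(6, Rational(1, 2)))) ≈ 57.239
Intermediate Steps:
u = Rational(-1, 9) (u = Mul(Rational(-1, 9), 1) = Rational(-1, 9) ≈ -0.11111)
Function('L')(T) = Mul(Rational(-2, 3), Pow(T, Rational(1, 2))) (Function('L')(T) = Mul(6, Mul(Rational(-1, 9), Pow(T, Rational(1, 2)))) = Mul(Rational(-2, 3), Pow(T, Rational(1, 2))))
Function('Y')(G) = Add(Pow(G, 2), Mul(-3, G)) (Function('Y')(G) = Add(Add(Pow(G, 2), Mul(-2, G)), Mul(-1, G)) = Add(Pow(G, 2), Mul(-3, G)))
Pow(Function('Y')(Function('L')(V)), 2) = Pow(Mul(Mul(Rational(-2, 3), Pow(6, Rational(1, 2))), Add(-3, Mul(Rational(-2, 3), Pow(6, Rational(1, 2))))), 2) = Pow(Mul(Rational(-2, 3), Pow(6, Rational(1, 2)), Add(-3, Mul(Rational(-2, 3), Pow(6, Rational(1, 2))))), 2) = Mul(Rational(8, 3), Pow(Add(-3, Mul(Rational(-2, 3), Pow(6, Rational(1, 2)))), 2))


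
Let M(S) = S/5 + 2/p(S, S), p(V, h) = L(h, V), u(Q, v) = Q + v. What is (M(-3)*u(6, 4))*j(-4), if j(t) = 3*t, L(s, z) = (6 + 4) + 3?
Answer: 696/13 ≈ 53.538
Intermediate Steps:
L(s, z) = 13 (L(s, z) = 10 + 3 = 13)
p(V, h) = 13
M(S) = 2/13 + S/5 (M(S) = S/5 + 2/13 = 2/13 + S/5)
(M(-3)*u(6, 4))*j(-4) = ((2/13 + (⅕)*(-3))*(6 + 4))*(3*(-4)) = ((2/13 - ⅗)*10)*(-12) = -29/65*10*(-12) = -58/13*(-12) = 696/13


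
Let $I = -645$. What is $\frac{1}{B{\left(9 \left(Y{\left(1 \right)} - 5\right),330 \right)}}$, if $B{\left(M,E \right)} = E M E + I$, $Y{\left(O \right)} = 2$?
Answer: $- \frac{1}{2940945} \approx -3.4003 \cdot 10^{-7}$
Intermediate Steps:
$B{\left(M,E \right)} = -645 + M E^{2}$ ($B{\left(M,E \right)} = E M E - 645 = M E^{2} - 645 = -645 + M E^{2}$)
$\frac{1}{B{\left(9 \left(Y{\left(1 \right)} - 5\right),330 \right)}} = \frac{1}{-645 + 9 \left(2 - 5\right) 330^{2}} = \frac{1}{-645 + 9 \left(-3\right) 108900} = \frac{1}{-645 - 2940300} = \frac{1}{-2940945} = - \frac{1}{2940945}$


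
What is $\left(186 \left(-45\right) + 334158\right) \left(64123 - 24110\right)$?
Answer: $13035755244$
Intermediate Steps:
$\left(186 \left(-45\right) + 334158\right) \left(64123 - 24110\right) = \left(-8370 + 334158\right) 40013 = 325788 \cdot 40013 = 13035755244$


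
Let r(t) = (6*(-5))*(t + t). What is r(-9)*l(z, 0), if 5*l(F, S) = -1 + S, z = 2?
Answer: -108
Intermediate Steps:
l(F, S) = -1/5 + S/5 (l(F, S) = (-1 + S)/5 = -1/5 + S/5)
r(t) = -60*t
r(-9)*l(z, 0) = (-60*(-9))*(-1/5 + (1/5)*0) = 540*(-1/5 + 0) = 540*(-1/5) = -108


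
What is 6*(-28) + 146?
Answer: -22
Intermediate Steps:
6*(-28) + 146 = -168 + 146 = -22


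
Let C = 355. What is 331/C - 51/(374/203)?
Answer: -208913/7810 ≈ -26.749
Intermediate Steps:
331/C - 51/(374/203) = 331/355 - 51/(374/203) = 331*(1/355) - 51/(374*(1/203)) = 331/355 - 51/374/203 = 331/355 - 51*203/374 = 331/355 - 609/22 = -208913/7810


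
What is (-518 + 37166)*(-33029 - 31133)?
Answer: -2351408976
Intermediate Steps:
(-518 + 37166)*(-33029 - 31133) = 36648*(-64162) = -2351408976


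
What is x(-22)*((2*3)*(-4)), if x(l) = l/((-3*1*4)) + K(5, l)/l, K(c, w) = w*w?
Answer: 484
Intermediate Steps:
K(c, w) = w²
x(l) = 11*l/12 (x(l) = l/((-3*1*4)) + l²/l = l/((-3*4)) + l = l/(-12) + l = l*(-1/12) + l = -l/12 + l = 11*l/12)
x(-22)*((2*3)*(-4)) = ((11/12)*(-22))*((2*3)*(-4)) = -121*(-4) = -121/6*(-24) = 484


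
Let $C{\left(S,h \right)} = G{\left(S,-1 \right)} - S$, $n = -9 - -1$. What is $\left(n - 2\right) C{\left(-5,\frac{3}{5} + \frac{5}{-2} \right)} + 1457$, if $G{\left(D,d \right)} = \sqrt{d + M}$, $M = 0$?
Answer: $1407 - 10 i \approx 1407.0 - 10.0 i$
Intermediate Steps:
$n = -8$ ($n = -9 + 1 = -8$)
$G{\left(D,d \right)} = \sqrt{d}$ ($G{\left(D,d \right)} = \sqrt{d + 0} = \sqrt{d}$)
$C{\left(S,h \right)} = i - S$ ($C{\left(S,h \right)} = \sqrt{-1} - S = i - S$)
$\left(n - 2\right) C{\left(-5,\frac{3}{5} + \frac{5}{-2} \right)} + 1457 = \left(-8 - 2\right) \left(i - -5\right) + 1457 = - 10 \left(i + 5\right) + 1457 = - 10 \left(5 + i\right) + 1457 = \left(-50 - 10 i\right) + 1457 = 1407 - 10 i$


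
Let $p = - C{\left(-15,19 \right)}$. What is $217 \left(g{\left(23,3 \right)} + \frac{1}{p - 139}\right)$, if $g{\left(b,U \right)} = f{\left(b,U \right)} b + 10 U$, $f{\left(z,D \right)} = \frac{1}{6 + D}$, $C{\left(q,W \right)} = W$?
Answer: $\frac{10043845}{1422} \approx 7063.2$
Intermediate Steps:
$g{\left(b,U \right)} = 10 U + \frac{b}{6 + U}$ ($g{\left(b,U \right)} = \frac{b}{6 + U} + 10 U = 10 U + \frac{b}{6 + U}$)
$p = -19$ ($p = \left(-1\right) 19 = -19$)
$217 \left(g{\left(23,3 \right)} + \frac{1}{p - 139}\right) = 217 \left(\frac{23 + 10 \cdot 3 \left(6 + 3\right)}{6 + 3} + \frac{1}{-19 - 139}\right) = 217 \left(\frac{23 + 10 \cdot 3 \cdot 9}{9} + \frac{1}{-158}\right) = 217 \left(\frac{23 + 270}{9} - \frac{1}{158}\right) = 217 \left(\frac{1}{9} \cdot 293 - \frac{1}{158}\right) = 217 \left(\frac{293}{9} - \frac{1}{158}\right) = 217 \cdot \frac{46285}{1422} = \frac{10043845}{1422}$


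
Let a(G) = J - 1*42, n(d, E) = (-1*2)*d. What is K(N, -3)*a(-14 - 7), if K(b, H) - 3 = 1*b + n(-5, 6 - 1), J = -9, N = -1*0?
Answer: -663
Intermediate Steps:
N = 0
n(d, E) = -2*d
a(G) = -51 (a(G) = -9 - 1*42 = -9 - 42 = -51)
K(b, H) = 13 + b (K(b, H) = 3 + (1*b - 2*(-5)) = 3 + (b + 10) = 3 + (10 + b) = 13 + b)
K(N, -3)*a(-14 - 7) = (13 + 0)*(-51) = 13*(-51) = -663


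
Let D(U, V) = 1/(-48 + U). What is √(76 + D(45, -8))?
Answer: √681/3 ≈ 8.6987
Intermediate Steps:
√(76 + D(45, -8)) = √(76 + 1/(-48 + 45)) = √(76 + 1/(-3)) = √(76 - ⅓) = √(227/3) = √681/3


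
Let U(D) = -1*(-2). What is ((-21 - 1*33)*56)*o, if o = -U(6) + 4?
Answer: -6048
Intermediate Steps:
U(D) = 2
o = 2 (o = -1*2 + 4 = -2 + 4 = 2)
((-21 - 1*33)*56)*o = ((-21 - 1*33)*56)*2 = ((-21 - 33)*56)*2 = -54*56*2 = -3024*2 = -6048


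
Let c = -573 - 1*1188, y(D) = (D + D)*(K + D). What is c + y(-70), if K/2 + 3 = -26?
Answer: 16159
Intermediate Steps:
K = -58 (K = -6 + 2*(-26) = -6 - 52 = -58)
y(D) = 2*D*(-58 + D) (y(D) = (D + D)*(-58 + D) = (2*D)*(-58 + D) = 2*D*(-58 + D))
c = -1761 (c = -573 - 1188 = -1761)
c + y(-70) = -1761 + 2*(-70)*(-58 - 70) = -1761 + 2*(-70)*(-128) = -1761 + 17920 = 16159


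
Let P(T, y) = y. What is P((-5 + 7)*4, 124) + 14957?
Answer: 15081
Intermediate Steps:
P((-5 + 7)*4, 124) + 14957 = 124 + 14957 = 15081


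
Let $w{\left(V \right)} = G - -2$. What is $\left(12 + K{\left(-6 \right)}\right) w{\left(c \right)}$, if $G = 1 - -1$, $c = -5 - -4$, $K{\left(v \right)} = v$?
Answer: $24$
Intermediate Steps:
$c = -1$ ($c = -5 + 4 = -1$)
$G = 2$ ($G = 1 + 1 = 2$)
$w{\left(V \right)} = 4$ ($w{\left(V \right)} = 2 - -2 = 2 + 2 = 4$)
$\left(12 + K{\left(-6 \right)}\right) w{\left(c \right)} = \left(12 - 6\right) 4 = 6 \cdot 4 = 24$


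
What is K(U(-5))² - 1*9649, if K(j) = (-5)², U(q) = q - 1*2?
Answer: -9024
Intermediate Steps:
U(q) = -2 + q (U(q) = q - 2 = -2 + q)
K(j) = 25
K(U(-5))² - 1*9649 = 25² - 1*9649 = 625 - 9649 = -9024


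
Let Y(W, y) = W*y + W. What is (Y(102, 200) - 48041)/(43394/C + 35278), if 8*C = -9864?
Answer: -33955587/43454380 ≈ -0.78141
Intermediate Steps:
C = -1233 (C = (⅛)*(-9864) = -1233)
Y(W, y) = W + W*y
(Y(102, 200) - 48041)/(43394/C + 35278) = (102*(1 + 200) - 48041)/(43394/(-1233) + 35278) = (102*201 - 48041)/(43394*(-1/1233) + 35278) = (20502 - 48041)/(-43394/1233 + 35278) = -27539/43454380/1233 = -27539*1233/43454380 = -33955587/43454380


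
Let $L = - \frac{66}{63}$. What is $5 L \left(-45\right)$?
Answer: $\frac{1650}{7} \approx 235.71$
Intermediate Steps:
$L = - \frac{22}{21}$ ($L = \left(-66\right) \frac{1}{63} = - \frac{22}{21} \approx -1.0476$)
$5 L \left(-45\right) = 5 \left(- \frac{22}{21}\right) \left(-45\right) = \left(- \frac{110}{21}\right) \left(-45\right) = \frac{1650}{7}$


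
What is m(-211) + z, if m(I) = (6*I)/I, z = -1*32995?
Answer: -32989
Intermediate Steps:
z = -32995
m(I) = 6
m(-211) + z = 6 - 32995 = -32989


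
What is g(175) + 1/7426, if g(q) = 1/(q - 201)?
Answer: -1850/48269 ≈ -0.038327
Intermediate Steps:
g(q) = 1/(-201 + q)
g(175) + 1/7426 = 1/(-201 + 175) + 1/7426 = 1/(-26) + 1/7426 = -1/26 + 1/7426 = -1850/48269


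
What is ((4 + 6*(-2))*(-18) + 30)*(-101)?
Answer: -17574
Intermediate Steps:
((4 + 6*(-2))*(-18) + 30)*(-101) = ((4 - 12)*(-18) + 30)*(-101) = (-8*(-18) + 30)*(-101) = (144 + 30)*(-101) = 174*(-101) = -17574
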